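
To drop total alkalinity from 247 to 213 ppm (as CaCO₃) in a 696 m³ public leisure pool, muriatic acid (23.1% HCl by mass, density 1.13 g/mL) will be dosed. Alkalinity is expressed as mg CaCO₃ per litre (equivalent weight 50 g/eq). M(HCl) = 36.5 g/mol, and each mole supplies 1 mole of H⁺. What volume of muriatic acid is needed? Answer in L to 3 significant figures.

66.2 L

Volume: 696 m³ = 696,000 L.
Alkalinity to neutralize: (247 − 213) = 34 mg/L as CaCO₃ × 696,000 L = 23,660 g as CaCO₃.
Equivalents of H⁺ required: 23,660 ÷ 50 g/eq = 473.3 eq = 473.3 mol HCl.
Mass of HCl: 473.3 × 36.5 = 17,270 g.
Mass of 23.1% solution: 17,270 / 0.231 = 74,780 g.
Volume: 74,780 g ÷ 1.13 g/mL = 66,180 mL.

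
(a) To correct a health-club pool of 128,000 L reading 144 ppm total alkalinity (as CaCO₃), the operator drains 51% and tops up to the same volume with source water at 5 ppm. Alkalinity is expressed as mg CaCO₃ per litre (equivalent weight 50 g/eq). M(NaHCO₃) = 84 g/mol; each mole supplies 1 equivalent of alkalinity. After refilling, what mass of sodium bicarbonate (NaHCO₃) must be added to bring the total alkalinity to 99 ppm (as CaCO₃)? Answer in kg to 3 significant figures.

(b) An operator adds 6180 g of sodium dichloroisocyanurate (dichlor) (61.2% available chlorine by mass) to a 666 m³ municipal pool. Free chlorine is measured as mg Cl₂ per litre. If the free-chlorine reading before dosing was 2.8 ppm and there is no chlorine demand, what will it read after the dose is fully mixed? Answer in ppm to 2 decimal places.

(a) 5.57 kg; (b) 8.48 ppm

(a) After draining 51% and refilling: 144 × 0.49 + 5 × 0.51 = 73.11 ppm.
(a) Deficit to target: 99 − 73.11 = 25.89 mg/L.
(a) As CaCO₃: 25.89 mg/L × 128,000 L = 3314 g; ÷ 50 g/eq ÷ 1 = 66.28 mol NaHCO₃.
(a) Mass: 66.28 × 84 = 5567 g.

(b) Volume: 666 m³ = 666,000 L.
(b) Available chlorine delivered: 6180 g × 0.612 = 3782 g as Cl₂.
(b) Concentration rise: 3782 g / 666,000 L = 5.679 mg/L = 5.68 ppm.
(b) Final FC: 2.8 + 5.68 = 8.48 ppm.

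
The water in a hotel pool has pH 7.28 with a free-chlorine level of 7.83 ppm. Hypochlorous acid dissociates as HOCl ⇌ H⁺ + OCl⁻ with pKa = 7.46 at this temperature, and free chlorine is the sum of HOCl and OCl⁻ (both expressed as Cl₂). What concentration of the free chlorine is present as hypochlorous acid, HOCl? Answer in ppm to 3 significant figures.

4.71 ppm

[OCl⁻]/[HOCl] = 10^(pH − pKa) = 10^(7.28 − 7.46) = 10^-0.18 = 0.6607.
Fraction as HOCl = 1 / (1 + 0.6607) = 0.6022.
HOCl = 0.6022 × 7.83 ppm = 4.715 ppm.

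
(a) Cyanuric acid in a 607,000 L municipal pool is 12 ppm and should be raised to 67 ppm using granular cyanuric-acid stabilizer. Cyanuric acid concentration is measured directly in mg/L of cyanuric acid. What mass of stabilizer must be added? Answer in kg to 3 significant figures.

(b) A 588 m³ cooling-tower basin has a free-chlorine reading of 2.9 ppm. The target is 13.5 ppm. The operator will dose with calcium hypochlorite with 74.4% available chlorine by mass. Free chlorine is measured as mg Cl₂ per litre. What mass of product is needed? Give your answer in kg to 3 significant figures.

(a) CYA to add: (67 − 12) = 55 mg/L × 607,000 L = 33,380 g cyanuric acid.

(b) Volume: 588 m³ = 588,000 L.
(b) Chlorine deficit: 13.5 − 2.9 = 10.6 ppm = 10.6 mg/L as Cl₂.
(b) Cl₂ equivalent needed: 10.6 mg/L × 588,000 L = 6,233,000 mg = 6233 g.
(b) Product at 74.4% available chlorine: 6233 / 0.744 = 8377 g.

(a) 33.4 kg; (b) 8.38 kg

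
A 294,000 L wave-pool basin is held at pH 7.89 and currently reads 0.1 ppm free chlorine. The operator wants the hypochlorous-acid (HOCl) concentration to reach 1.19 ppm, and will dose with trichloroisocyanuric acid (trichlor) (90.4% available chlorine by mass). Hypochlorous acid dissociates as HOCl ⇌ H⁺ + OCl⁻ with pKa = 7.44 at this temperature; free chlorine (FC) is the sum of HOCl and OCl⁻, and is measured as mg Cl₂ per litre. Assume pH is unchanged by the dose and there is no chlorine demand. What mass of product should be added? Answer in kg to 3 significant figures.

[OCl⁻]/[HOCl] = 10^(pH − pKa) = 10^(7.89 − 7.44) = 2.818; fraction as HOCl = 1/(1 + 2.818) = 0.2619.
Free chlorine required for 1.19 ppm HOCl: 1.19 / 0.2619 = 4.544 ppm.
FC to add: 4.544 − 0.1 = 4.444 mg/L as Cl₂.
Cl₂ equivalent: 4.444 mg/L × 294,000 L = 1306 g.
Product at 90.4% available Cl: 1306 / 0.904 = 1445 g.

1.45 kg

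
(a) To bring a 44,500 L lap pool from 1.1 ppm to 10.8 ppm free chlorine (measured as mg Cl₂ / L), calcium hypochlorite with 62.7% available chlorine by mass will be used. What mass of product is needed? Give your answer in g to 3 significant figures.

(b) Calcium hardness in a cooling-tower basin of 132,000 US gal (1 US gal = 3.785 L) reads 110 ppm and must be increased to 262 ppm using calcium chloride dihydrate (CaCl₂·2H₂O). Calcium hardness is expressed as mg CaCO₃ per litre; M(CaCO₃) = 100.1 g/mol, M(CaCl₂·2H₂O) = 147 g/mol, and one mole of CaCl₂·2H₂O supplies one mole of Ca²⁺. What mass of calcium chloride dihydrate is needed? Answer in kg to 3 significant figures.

(a) 688 g; (b) 112 kg

(a) Chlorine deficit: 10.8 − 1.1 = 9.7 ppm = 9.7 mg/L as Cl₂.
(a) Cl₂ equivalent needed: 9.7 mg/L × 44,500 L = 431,600 mg = 431.6 g.
(a) Product at 62.7% available chlorine: 431.6 / 0.627 = 688.4 g.

(b) Volume: 132,000 US gal × 3.785 L/gal = 499,620 L.
(b) Hardness to add: (262 − 110) = 152 mg/L as CaCO₃ × 499,620 L = 75,940 g as CaCO₃.
(b) Moles of Ca²⁺ (1 mol Ca²⁺ ≡ 1 mol CaCO₃): 75,940 / 100.1 g/mol = 758.7 mol.
(b) Mass of CaCl₂·2H₂O: 758.7 × 147 = 111,500 g.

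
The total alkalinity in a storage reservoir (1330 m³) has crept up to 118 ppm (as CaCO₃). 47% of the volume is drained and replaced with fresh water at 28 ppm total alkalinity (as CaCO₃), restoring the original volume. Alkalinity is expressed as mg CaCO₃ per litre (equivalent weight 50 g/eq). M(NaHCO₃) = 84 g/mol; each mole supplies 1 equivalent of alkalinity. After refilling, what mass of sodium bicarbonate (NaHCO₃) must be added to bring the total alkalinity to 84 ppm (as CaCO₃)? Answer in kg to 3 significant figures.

18.5 kg

Volume: 1330 m³ = 1,330,000 L.
After draining 47% and refilling: 118 × 0.53 + 28 × 0.47 = 75.7 ppm.
Deficit to target: 84 − 75.7 = 8.3 mg/L.
As CaCO₃: 8.3 mg/L × 1,330,000 L = 11,040 g; ÷ 50 g/eq ÷ 1 = 220.8 mol NaHCO₃.
Mass: 220.8 × 84 = 18,550 g.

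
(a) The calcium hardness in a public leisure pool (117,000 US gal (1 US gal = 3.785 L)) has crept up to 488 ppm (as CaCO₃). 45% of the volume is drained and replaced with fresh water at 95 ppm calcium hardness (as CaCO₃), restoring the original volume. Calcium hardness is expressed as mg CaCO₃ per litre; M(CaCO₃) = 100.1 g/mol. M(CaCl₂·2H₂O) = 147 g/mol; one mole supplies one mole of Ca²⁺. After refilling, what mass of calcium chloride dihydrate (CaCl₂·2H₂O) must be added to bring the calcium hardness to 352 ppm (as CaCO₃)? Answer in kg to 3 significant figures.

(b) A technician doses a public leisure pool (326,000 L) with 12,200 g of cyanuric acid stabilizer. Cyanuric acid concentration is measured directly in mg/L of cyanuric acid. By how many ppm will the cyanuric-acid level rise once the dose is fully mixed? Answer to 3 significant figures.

(a) 26.6 kg; (b) 37.4 ppm

(a) Volume: 117,000 US gal × 3.785 L/gal = 442,845 L.
(a) After draining 45% and refilling: 488 × 0.55 + 95 × 0.45 = 311.15 ppm.
(a) Deficit to target: 352 − 311.15 = 40.85 mg/L.
(a) As CaCO₃: 40.85 mg/L × 442,845 L = 18,090 g; ÷ 100.1 = 180.7 mol Ca²⁺.
(a) Mass: 180.7 × 147 = 26,570 g.

(b) Rise: 12,200 g / 326,000 L × 1000 = 37.42 mg/L.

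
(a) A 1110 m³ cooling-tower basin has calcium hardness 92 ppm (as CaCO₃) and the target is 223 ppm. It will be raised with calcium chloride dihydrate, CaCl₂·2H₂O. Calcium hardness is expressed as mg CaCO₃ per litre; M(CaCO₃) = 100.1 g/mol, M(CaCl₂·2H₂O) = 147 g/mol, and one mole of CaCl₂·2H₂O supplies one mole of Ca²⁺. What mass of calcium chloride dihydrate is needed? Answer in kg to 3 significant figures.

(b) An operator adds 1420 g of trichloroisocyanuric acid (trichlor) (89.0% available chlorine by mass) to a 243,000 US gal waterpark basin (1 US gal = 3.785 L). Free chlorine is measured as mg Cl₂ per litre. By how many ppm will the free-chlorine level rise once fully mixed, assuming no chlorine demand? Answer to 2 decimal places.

(a) 214 kg; (b) 1.37 ppm

(a) Volume: 1110 m³ = 1,110,000 L.
(a) Hardness to add: (223 − 92) = 131 mg/L as CaCO₃ × 1,110,000 L = 145,400 g as CaCO₃.
(a) Moles of Ca²⁺ (1 mol Ca²⁺ ≡ 1 mol CaCO₃): 145,400 / 100.1 g/mol = 1453 mol.
(a) Mass of CaCl₂·2H₂O: 1453 × 147 = 213,500 g.

(b) Volume: 243,000 US gal × 3.785 L/gal = 919,755 L.
(b) Available chlorine delivered: 1420 g × 0.89 = 1264 g as Cl₂.
(b) Concentration rise: 1264 g / 919,755 L = 1.374 mg/L = 1.37 ppm.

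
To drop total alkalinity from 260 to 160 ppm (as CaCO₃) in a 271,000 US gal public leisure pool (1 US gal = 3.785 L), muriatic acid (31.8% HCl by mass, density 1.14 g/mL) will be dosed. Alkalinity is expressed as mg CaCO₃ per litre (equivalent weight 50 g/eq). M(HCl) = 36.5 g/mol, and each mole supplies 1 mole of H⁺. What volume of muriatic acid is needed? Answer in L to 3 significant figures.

Volume: 271,000 US gal × 3.785 L/gal = 1,025,735 L.
Alkalinity to neutralize: (260 − 160) = 100 mg/L as CaCO₃ × 1,025,735 L = 102,600 g as CaCO₃.
Equivalents of H⁺ required: 102,600 ÷ 50 g/eq = 2051 eq = 2051 mol HCl.
Mass of HCl: 2051 × 36.5 = 74,880 g.
Mass of 31.8% solution: 74,880 / 0.318 = 235,500 g.
Volume: 235,500 g ÷ 1.14 g/mL = 206,600 mL.

207 L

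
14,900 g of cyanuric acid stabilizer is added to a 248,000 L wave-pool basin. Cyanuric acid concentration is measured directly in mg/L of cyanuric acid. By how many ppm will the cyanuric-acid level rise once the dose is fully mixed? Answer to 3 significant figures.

Rise: 14,900 g / 248,000 L × 1000 = 60.08 mg/L.

60.1 ppm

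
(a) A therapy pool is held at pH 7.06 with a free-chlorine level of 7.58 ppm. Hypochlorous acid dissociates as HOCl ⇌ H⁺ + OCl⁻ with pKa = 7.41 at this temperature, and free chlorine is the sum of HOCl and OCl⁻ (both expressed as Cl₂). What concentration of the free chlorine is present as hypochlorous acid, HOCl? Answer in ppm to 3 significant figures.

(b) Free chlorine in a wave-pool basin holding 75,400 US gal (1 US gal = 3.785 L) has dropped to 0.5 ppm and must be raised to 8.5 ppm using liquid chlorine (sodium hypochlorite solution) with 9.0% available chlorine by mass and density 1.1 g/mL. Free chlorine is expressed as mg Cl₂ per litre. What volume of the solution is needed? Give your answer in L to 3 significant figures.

(a) 5.24 ppm; (b) 23.1 L

(a) [OCl⁻]/[HOCl] = 10^(pH − pKa) = 10^(7.06 − 7.41) = 10^-0.35 = 0.4467.
(a) Fraction as HOCl = 1 / (1 + 0.4467) = 0.6912.
(a) HOCl = 0.6912 × 7.58 ppm = 5.24 ppm.

(b) Volume: 75,400 US gal × 3.785 L/gal = 285,389 L.
(b) Chlorine deficit: 8.5 − 0.5 = 8 ppm = 8 mg/L as Cl₂.
(b) Cl₂ equivalent needed: 8 mg/L × 285,389 L = 2,283,000 mg = 2283 g.
(b) Product at 9.0% available chlorine: 2283 / 0.09 = 25,370 g.
(b) Volume at density 1.1 g/mL: 25,370 g ÷ 1.1 g/mL = 23,060 mL.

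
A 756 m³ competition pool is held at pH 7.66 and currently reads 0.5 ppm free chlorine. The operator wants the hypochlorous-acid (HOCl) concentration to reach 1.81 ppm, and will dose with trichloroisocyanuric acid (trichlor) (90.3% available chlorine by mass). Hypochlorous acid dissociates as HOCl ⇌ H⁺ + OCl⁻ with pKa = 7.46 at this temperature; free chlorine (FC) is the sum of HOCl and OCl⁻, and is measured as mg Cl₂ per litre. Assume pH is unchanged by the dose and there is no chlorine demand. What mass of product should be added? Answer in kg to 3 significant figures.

3.50 kg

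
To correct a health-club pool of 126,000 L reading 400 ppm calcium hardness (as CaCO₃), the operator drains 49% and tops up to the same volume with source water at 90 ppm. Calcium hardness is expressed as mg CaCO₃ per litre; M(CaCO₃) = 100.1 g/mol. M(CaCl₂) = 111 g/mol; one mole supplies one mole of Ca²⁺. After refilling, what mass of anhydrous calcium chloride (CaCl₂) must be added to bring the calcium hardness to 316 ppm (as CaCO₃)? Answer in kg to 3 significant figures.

9.49 kg

After draining 49% and refilling: 400 × 0.51 + 90 × 0.49 = 248.1 ppm.
Deficit to target: 316 − 248.1 = 67.9 mg/L.
As CaCO₃: 67.9 mg/L × 126,000 L = 8555 g; ÷ 100.1 = 85.47 mol Ca²⁺.
Mass: 85.47 × 111 = 9487 g.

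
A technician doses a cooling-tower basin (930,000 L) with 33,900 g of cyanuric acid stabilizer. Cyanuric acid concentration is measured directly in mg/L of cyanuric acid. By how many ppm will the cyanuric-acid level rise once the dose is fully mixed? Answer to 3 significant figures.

Rise: 33,900 g / 930,000 L × 1000 = 36.45 mg/L.

36.5 ppm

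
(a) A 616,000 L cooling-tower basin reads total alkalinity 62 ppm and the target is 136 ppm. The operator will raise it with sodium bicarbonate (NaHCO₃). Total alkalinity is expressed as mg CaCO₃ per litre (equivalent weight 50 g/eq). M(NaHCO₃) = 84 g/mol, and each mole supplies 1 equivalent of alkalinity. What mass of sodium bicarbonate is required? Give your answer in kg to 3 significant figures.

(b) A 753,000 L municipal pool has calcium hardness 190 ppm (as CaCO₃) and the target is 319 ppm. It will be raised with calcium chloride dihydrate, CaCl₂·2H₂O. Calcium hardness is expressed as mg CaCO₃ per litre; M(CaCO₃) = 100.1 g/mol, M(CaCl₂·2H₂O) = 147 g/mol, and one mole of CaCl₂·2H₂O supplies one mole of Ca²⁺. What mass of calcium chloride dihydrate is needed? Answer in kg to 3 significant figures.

(a) Alkalinity to add: (136 − 62) = 74 mg/L as CaCO₃ × 616,000 L = 45,580 g as CaCO₃.
(a) Equivalents: 45,580 g ÷ 50 g/eq = 911.7 eq.
(a) NaHCO₃ supplies 1 eq per mole → 911.7 mol.
(a) Mass: 911.7 mol × 84 g/mol = 76,580 g.

(b) Hardness to add: (319 − 190) = 129 mg/L as CaCO₃ × 753,000 L = 97,140 g as CaCO₃.
(b) Moles of Ca²⁺ (1 mol Ca²⁺ ≡ 1 mol CaCO₃): 97,140 / 100.1 g/mol = 970.4 mol.
(b) Mass of CaCl₂·2H₂O: 970.4 × 147 = 142,600 g.

(a) 76.6 kg; (b) 143 kg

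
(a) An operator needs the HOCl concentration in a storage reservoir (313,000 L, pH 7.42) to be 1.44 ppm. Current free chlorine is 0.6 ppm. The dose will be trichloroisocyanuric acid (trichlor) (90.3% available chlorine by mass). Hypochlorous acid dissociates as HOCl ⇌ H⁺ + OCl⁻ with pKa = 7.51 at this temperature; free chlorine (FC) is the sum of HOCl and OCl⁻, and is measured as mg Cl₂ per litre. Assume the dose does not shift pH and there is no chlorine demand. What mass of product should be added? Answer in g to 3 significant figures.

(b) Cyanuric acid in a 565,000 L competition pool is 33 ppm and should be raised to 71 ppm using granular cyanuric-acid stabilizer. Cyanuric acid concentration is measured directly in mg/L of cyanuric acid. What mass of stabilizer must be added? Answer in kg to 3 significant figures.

(a) 697 g; (b) 21.5 kg

(a) [OCl⁻]/[HOCl] = 10^(pH − pKa) = 10^(7.42 − 7.51) = 0.8128; fraction as HOCl = 1/(1 + 0.8128) = 0.5516.
(a) Free chlorine required for 1.44 ppm HOCl: 1.44 / 0.5516 = 2.61 ppm.
(a) FC to add: 2.61 − 0.6 = 2.01 mg/L as Cl₂.
(a) Cl₂ equivalent: 2.01 mg/L × 313,000 L = 629.3 g.
(a) Product at 90.3% available Cl: 629.3 / 0.903 = 696.9 g.

(b) CYA to add: (71 − 33) = 38 mg/L × 565,000 L = 21,470 g cyanuric acid.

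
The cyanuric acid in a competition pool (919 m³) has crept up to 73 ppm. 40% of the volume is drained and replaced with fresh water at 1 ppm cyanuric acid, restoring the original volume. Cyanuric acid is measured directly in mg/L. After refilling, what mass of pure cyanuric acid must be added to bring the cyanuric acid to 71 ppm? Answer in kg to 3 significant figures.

Volume: 919 m³ = 919,000 L.
After draining 40% and refilling: 73 × 0.60 + 1 × 0.40 = 44.2 ppm.
Deficit to target: 71 − 44.2 = 26.8 mg/L.
Mass: 26.8 mg/L × 919,000 L = 24,630 g cyanuric acid.

24.6 kg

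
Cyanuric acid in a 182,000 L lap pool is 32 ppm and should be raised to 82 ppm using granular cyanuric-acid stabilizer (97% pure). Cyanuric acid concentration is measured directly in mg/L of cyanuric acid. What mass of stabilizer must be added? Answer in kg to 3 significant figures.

9.38 kg

CYA to add: (82 − 32) = 50 mg/L × 182,000 L = 9100 g cyanuric acid.
At 97% purity: 9100 / 0.97 = 9381 g product.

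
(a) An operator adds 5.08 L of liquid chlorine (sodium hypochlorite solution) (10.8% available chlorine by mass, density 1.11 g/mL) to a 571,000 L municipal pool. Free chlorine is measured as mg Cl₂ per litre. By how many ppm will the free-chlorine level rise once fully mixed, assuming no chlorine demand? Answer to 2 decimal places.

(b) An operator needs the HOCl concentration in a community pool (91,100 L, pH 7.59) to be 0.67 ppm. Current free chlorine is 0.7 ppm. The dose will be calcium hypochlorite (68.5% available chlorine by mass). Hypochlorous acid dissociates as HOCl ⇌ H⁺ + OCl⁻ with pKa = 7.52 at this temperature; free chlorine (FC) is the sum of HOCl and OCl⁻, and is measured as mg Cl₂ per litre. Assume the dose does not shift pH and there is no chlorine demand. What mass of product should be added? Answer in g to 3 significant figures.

(a) Mass of solution: 5.08 L × 1000 mL/L × 1.11 g/mL = 5639 g.
(a) Available chlorine delivered: 5639 g × 0.108 = 609 g as Cl₂.
(a) Concentration rise: 609 g / 571,000 L = 1.067 mg/L = 1.07 ppm.

(b) [OCl⁻]/[HOCl] = 10^(pH − pKa) = 10^(7.59 − 7.52) = 1.175; fraction as HOCl = 1/(1 + 1.175) = 0.4598.
(b) Free chlorine required for 0.67 ppm HOCl: 0.67 / 0.4598 = 1.457 ppm.
(b) FC to add: 1.457 − 0.7 = 0.7572 mg/L as Cl₂.
(b) Cl₂ equivalent: 0.7572 mg/L × 91,100 L = 68.98 g.
(b) Product at 68.5% available Cl: 68.98 / 0.685 = 100.7 g.

(a) 1.07 ppm; (b) 101 g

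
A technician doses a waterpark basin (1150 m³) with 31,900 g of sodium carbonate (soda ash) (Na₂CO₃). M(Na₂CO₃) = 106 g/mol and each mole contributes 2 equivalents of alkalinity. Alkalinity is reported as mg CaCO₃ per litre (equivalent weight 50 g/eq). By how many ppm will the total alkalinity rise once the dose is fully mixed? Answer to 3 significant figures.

Volume: 1150 m³ = 1,150,000 L.
Moles of Na₂CO₃: 31,900 g ÷ 106 g/mol = 300.9 mol → 601.9 eq of alkalinity.
As CaCO₃: 601.9 eq × 50 g/eq = 30,090 g.
Rise: 30,090 g / 1,150,000 L × 1000 = 26.17 mg/L.

26.2 ppm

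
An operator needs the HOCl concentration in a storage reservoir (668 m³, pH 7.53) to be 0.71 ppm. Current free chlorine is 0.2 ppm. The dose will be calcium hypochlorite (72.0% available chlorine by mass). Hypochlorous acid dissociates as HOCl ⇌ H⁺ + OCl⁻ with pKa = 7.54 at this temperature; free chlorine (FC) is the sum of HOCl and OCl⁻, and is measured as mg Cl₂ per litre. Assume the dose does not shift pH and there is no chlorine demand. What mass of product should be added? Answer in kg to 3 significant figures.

1.12 kg

Volume: 668 m³ = 668,000 L.
[OCl⁻]/[HOCl] = 10^(pH − pKa) = 10^(7.53 − 7.54) = 0.9772; fraction as HOCl = 1/(1 + 0.9772) = 0.5058.
Free chlorine required for 0.71 ppm HOCl: 0.71 / 0.5058 = 1.404 ppm.
FC to add: 1.404 − 0.2 = 1.204 mg/L as Cl₂.
Cl₂ equivalent: 1.204 mg/L × 668,000 L = 804.2 g.
Product at 72.0% available Cl: 804.2 / 0.72 = 1117 g.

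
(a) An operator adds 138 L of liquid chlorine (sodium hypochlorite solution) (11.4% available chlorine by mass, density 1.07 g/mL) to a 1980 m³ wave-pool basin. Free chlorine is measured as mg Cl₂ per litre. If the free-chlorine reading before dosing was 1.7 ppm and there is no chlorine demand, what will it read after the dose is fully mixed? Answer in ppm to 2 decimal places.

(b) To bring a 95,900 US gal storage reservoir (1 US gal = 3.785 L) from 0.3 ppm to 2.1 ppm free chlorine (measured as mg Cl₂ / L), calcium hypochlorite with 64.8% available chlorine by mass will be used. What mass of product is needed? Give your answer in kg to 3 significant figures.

(a) 10.20 ppm; (b) 1.01 kg

(a) Volume: 1980 m³ = 1,980,000 L.
(a) Mass of solution: 138 L × 1000 mL/L × 1.07 g/mL = 147,700 g.
(a) Available chlorine delivered: 147,700 g × 0.114 = 16,830 g as Cl₂.
(a) Concentration rise: 16,830 g / 1,980,000 L = 8.502 mg/L = 8.50 ppm.
(a) Final FC: 1.7 + 8.50 = 10.20 ppm.

(b) Volume: 95,900 US gal × 3.785 L/gal = 362,982 L.
(b) Chlorine deficit: 2.1 − 0.3 = 1.8 ppm = 1.8 mg/L as Cl₂.
(b) Cl₂ equivalent needed: 1.8 mg/L × 362,982 L = 653,400 mg = 653.4 g.
(b) Product at 64.8% available chlorine: 653.4 / 0.648 = 1008 g.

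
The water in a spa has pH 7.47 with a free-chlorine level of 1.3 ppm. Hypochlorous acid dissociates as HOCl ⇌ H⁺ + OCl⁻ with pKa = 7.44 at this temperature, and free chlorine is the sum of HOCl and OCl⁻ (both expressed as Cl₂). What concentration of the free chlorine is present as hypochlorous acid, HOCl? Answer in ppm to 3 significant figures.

0.628 ppm

[OCl⁻]/[HOCl] = 10^(pH − pKa) = 10^(7.47 − 7.44) = 10^0.03 = 1.072.
Fraction as HOCl = 1 / (1 + 1.072) = 0.4827.
HOCl = 0.4827 × 1.3 ppm = 0.6276 ppm.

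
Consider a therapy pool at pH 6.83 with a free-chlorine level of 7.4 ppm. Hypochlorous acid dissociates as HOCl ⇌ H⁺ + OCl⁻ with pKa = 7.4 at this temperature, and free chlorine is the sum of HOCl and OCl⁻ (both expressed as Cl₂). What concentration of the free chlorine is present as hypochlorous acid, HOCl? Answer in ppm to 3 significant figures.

[OCl⁻]/[HOCl] = 10^(pH − pKa) = 10^(6.83 − 7.4) = 10^-0.57 = 0.2692.
Fraction as HOCl = 1 / (1 + 0.2692) = 0.7879.
HOCl = 0.7879 × 7.4 ppm = 5.831 ppm.

5.83 ppm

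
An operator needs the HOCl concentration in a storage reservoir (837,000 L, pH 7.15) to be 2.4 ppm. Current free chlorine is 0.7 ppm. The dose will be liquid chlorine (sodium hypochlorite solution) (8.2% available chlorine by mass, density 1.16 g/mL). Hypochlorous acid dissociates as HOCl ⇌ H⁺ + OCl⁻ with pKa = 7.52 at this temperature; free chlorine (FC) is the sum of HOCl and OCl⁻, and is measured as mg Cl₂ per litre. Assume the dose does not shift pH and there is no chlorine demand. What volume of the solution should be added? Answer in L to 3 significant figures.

24.0 L

[OCl⁻]/[HOCl] = 10^(pH − pKa) = 10^(7.15 − 7.52) = 0.4266; fraction as HOCl = 1/(1 + 0.4266) = 0.701.
Free chlorine required for 2.4 ppm HOCl: 2.4 / 0.701 = 3.424 ppm.
FC to add: 3.424 − 0.7 = 2.724 mg/L as Cl₂.
Cl₂ equivalent: 2.724 mg/L × 837,000 L = 2280 g.
Product at 8.2% available Cl: 2280 / 0.082 = 27,800 g.
Volume: 27,800 g ÷ 1.16 g/mL = 23,970 mL.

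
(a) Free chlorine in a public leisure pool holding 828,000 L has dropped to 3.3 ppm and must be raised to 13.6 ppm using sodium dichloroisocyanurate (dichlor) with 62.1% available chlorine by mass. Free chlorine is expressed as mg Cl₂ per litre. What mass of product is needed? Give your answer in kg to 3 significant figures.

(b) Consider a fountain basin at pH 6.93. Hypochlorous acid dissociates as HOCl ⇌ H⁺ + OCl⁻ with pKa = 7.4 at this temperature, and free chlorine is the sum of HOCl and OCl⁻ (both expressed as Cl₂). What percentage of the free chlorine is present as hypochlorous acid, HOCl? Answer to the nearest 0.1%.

(a) Chlorine deficit: 13.6 − 3.3 = 10.3 ppm = 10.3 mg/L as Cl₂.
(a) Cl₂ equivalent needed: 10.3 mg/L × 828,000 L = 8,528,000 mg = 8528 g.
(a) Product at 62.1% available chlorine: 8528 / 0.621 = 13,730 g.

(b) [OCl⁻]/[HOCl] = 10^(pH − pKa) = 10^(6.93 − 7.4) = 10^-0.47 = 0.3388.
(b) Fraction as HOCl = 1 / (1 + 0.3388) = 0.7469.

(a) 13.7 kg; (b) 74.7%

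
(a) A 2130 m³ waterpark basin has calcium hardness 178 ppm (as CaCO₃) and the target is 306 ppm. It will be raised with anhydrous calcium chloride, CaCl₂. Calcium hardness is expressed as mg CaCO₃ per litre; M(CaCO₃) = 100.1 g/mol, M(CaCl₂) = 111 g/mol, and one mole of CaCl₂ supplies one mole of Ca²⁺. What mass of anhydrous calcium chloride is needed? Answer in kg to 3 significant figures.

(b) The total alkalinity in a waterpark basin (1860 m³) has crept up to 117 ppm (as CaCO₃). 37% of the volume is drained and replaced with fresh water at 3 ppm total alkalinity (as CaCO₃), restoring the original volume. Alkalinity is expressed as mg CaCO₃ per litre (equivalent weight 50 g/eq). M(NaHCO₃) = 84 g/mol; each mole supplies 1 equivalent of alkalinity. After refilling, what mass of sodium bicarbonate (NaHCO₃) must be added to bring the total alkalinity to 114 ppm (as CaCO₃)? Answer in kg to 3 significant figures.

(a) 302 kg; (b) 122 kg

(a) Volume: 2130 m³ = 2,130,000 L.
(a) Hardness to add: (306 − 178) = 128 mg/L as CaCO₃ × 2,130,000 L = 272,600 g as CaCO₃.
(a) Moles of Ca²⁺ (1 mol Ca²⁺ ≡ 1 mol CaCO₃): 272,600 / 100.1 g/mol = 2724 mol.
(a) Mass of CaCl₂: 2724 × 111 = 302,300 g.

(b) Volume: 1860 m³ = 1,860,000 L.
(b) After draining 37% and refilling: 117 × 0.63 + 3 × 0.37 = 74.82 ppm.
(b) Deficit to target: 114 − 74.82 = 39.18 mg/L.
(b) As CaCO₃: 39.18 mg/L × 1,860,000 L = 72,870 g; ÷ 50 g/eq ÷ 1 = 1457 mol NaHCO₃.
(b) Mass: 1457 × 84 = 122,400 g.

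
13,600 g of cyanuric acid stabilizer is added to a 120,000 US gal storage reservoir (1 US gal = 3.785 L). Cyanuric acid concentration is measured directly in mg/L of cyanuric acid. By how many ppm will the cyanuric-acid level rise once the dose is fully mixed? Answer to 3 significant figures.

29.9 ppm

Volume: 120,000 US gal × 3.785 L/gal = 454,200 L.
Rise: 13,600 g / 454,200 L × 1000 = 29.94 mg/L.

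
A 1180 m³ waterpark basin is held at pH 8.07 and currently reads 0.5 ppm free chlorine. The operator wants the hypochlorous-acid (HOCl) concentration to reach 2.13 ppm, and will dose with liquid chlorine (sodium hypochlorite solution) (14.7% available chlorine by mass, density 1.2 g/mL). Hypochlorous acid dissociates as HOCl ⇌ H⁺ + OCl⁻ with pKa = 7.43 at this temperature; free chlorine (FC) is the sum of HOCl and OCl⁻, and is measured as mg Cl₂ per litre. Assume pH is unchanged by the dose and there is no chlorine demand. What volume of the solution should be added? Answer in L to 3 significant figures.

73.1 L

Volume: 1180 m³ = 1,180,000 L.
[OCl⁻]/[HOCl] = 10^(pH − pKa) = 10^(8.07 − 7.43) = 4.365; fraction as HOCl = 1/(1 + 4.365) = 0.1864.
Free chlorine required for 2.13 ppm HOCl: 2.13 / 0.1864 = 11.43 ppm.
FC to add: 11.43 − 0.5 = 10.93 mg/L as Cl₂.
Cl₂ equivalent: 10.93 mg/L × 1,180,000 L = 12,890 g.
Product at 14.7% available Cl: 12,890 / 0.147 = 87,720 g.
Volume: 87,720 g ÷ 1.2 g/mL = 73,100 mL.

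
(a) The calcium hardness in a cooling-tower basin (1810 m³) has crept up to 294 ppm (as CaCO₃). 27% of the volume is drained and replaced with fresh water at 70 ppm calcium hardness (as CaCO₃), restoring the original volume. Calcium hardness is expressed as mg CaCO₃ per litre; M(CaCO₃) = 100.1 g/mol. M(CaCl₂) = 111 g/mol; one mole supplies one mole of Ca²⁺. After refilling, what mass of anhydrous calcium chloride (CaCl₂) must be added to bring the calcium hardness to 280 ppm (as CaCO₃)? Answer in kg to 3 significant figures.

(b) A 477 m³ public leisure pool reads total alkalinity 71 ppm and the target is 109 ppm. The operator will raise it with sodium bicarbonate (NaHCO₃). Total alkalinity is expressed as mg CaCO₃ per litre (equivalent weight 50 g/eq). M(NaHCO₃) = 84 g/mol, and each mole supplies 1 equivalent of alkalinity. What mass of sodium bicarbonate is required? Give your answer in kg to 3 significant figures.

(a) 93.3 kg; (b) 30.5 kg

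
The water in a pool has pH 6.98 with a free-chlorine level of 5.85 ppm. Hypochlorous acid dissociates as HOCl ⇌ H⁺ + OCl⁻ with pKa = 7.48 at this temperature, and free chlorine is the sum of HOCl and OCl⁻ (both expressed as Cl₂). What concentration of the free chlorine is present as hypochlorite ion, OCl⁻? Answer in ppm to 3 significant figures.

[OCl⁻]/[HOCl] = 10^(pH − pKa) = 10^(6.98 − 7.48) = 10^-0.50 = 0.3162.
Fraction as HOCl = 1 / (1 + 0.3162) = 0.7597.
OCl⁻ = (1 − 0.7597) × 5.85 ppm = 1.405 ppm.

1.41 ppm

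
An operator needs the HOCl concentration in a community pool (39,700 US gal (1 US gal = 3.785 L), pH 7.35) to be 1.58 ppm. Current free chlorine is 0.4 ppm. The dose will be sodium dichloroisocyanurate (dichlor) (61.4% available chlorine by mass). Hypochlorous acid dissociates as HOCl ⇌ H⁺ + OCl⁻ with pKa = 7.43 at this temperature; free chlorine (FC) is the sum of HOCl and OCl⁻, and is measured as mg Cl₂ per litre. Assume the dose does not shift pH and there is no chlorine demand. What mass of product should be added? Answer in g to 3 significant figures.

Volume: 39,700 US gal × 3.785 L/gal = 150,264 L.
[OCl⁻]/[HOCl] = 10^(pH − pKa) = 10^(7.35 − 7.43) = 0.8318; fraction as HOCl = 1/(1 + 0.8318) = 0.5459.
Free chlorine required for 1.58 ppm HOCl: 1.58 / 0.5459 = 2.894 ppm.
FC to add: 2.894 − 0.4 = 2.494 mg/L as Cl₂.
Cl₂ equivalent: 2.494 mg/L × 150,264 L = 374.8 g.
Product at 61.4% available Cl: 374.8 / 0.614 = 610.4 g.

610 g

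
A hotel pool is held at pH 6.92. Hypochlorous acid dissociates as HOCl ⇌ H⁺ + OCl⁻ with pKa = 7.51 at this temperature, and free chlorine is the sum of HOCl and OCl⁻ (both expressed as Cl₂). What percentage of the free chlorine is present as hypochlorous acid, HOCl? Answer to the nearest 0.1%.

[OCl⁻]/[HOCl] = 10^(pH − pKa) = 10^(6.92 − 7.51) = 10^-0.59 = 0.257.
Fraction as HOCl = 1 / (1 + 0.257) = 0.7955.

79.6%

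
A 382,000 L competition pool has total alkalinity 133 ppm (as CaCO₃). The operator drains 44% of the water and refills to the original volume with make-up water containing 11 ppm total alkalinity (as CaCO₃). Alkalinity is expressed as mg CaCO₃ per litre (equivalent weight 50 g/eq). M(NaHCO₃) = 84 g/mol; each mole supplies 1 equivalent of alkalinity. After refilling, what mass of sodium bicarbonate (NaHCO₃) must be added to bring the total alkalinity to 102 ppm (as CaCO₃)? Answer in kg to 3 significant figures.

14.6 kg

After draining 44% and refilling: 133 × 0.56 + 11 × 0.44 = 79.32 ppm.
Deficit to target: 102 − 79.32 = 22.68 mg/L.
As CaCO₃: 22.68 mg/L × 382,000 L = 8664 g; ÷ 50 g/eq ÷ 1 = 173.3 mol NaHCO₃.
Mass: 173.3 × 84 = 14,560 g.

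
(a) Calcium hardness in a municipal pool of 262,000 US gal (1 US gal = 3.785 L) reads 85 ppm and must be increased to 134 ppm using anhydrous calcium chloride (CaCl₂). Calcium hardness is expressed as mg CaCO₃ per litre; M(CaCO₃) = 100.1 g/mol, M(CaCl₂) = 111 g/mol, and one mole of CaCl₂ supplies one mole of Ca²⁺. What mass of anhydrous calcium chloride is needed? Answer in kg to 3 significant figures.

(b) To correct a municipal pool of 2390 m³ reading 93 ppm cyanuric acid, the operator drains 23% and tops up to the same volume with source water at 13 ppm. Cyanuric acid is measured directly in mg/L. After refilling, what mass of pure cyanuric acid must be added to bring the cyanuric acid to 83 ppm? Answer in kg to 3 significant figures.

(a) 53.9 kg; (b) 20.1 kg

(a) Volume: 262,000 US gal × 3.785 L/gal = 991,670 L.
(a) Hardness to add: (134 − 85) = 49 mg/L as CaCO₃ × 991,670 L = 48,590 g as CaCO₃.
(a) Moles of Ca²⁺ (1 mol Ca²⁺ ≡ 1 mol CaCO₃): 48,590 / 100.1 g/mol = 485.4 mol.
(a) Mass of CaCl₂: 485.4 × 111 = 53,880 g.

(b) Volume: 2390 m³ = 2,390,000 L.
(b) After draining 23% and refilling: 93 × 0.77 + 13 × 0.23 = 74.6 ppm.
(b) Deficit to target: 83 − 74.6 = 8.4 mg/L.
(b) Mass: 8.4 mg/L × 2,390,000 L = 20,080 g cyanuric acid.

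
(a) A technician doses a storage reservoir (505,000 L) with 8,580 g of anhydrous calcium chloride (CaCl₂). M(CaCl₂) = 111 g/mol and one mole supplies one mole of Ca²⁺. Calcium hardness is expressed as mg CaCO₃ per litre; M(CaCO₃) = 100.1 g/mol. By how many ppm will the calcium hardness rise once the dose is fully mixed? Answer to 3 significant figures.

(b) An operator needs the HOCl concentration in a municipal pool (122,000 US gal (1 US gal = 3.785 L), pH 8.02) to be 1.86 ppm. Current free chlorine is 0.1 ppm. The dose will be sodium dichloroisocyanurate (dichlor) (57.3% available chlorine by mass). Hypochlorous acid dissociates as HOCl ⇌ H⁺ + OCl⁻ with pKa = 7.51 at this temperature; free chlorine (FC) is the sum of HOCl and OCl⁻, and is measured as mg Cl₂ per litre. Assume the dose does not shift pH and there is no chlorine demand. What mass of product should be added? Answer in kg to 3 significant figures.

(a) Moles of Ca²⁺: 8,580 g ÷ 111 g/mol = 77.3 mol.
(a) As CaCO₃: 77.3 mol × 100.1 g/mol = 7737 g.
(a) Rise: 7737 g / 505,000 L × 1000 = 15.32 mg/L.

(b) Volume: 122,000 US gal × 3.785 L/gal = 461,770 L.
(b) [OCl⁻]/[HOCl] = 10^(pH − pKa) = 10^(8.02 − 7.51) = 3.236; fraction as HOCl = 1/(1 + 3.236) = 0.2361.
(b) Free chlorine required for 1.86 ppm HOCl: 1.86 / 0.2361 = 7.879 ppm.
(b) FC to add: 7.879 − 0.1 = 7.779 mg/L as Cl₂.
(b) Cl₂ equivalent: 7.779 mg/L × 461,770 L = 3592 g.
(b) Product at 57.3% available Cl: 3592 / 0.573 = 6269 g.

(a) 15.3 ppm; (b) 6.27 kg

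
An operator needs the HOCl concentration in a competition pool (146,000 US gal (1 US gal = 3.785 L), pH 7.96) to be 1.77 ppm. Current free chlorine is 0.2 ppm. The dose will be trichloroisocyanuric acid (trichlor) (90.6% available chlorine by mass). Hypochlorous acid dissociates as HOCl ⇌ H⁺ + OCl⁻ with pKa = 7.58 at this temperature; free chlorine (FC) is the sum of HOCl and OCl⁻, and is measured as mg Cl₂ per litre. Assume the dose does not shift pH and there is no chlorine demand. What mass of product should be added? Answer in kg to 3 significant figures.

3.55 kg

Volume: 146,000 US gal × 3.785 L/gal = 552,610 L.
[OCl⁻]/[HOCl] = 10^(pH − pKa) = 10^(7.96 − 7.58) = 2.399; fraction as HOCl = 1/(1 + 2.399) = 0.2942.
Free chlorine required for 1.77 ppm HOCl: 1.77 / 0.2942 = 6.016 ppm.
FC to add: 6.016 − 0.2 = 5.816 mg/L as Cl₂.
Cl₂ equivalent: 5.816 mg/L × 552,610 L = 3214 g.
Product at 90.6% available Cl: 3214 / 0.906 = 3547 g.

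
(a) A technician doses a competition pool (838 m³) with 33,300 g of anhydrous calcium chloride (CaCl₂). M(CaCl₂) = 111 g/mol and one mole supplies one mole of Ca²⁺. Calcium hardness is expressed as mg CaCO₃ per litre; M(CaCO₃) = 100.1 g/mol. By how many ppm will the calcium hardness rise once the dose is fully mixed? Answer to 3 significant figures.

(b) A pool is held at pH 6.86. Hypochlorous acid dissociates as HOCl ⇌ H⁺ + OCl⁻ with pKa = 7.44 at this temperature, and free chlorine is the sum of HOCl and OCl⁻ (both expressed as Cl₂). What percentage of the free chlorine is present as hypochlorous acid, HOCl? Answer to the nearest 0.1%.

(a) 35.8 ppm; (b) 79.2%

(a) Volume: 838 m³ = 838,000 L.
(a) Moles of Ca²⁺: 33,300 g ÷ 111 g/mol = 300 mol.
(a) As CaCO₃: 300 mol × 100.1 g/mol = 30,030 g.
(a) Rise: 30,030 g / 838,000 L × 1000 = 35.84 mg/L.

(b) [OCl⁻]/[HOCl] = 10^(pH − pKa) = 10^(6.86 − 7.44) = 10^-0.58 = 0.263.
(b) Fraction as HOCl = 1 / (1 + 0.263) = 0.7917.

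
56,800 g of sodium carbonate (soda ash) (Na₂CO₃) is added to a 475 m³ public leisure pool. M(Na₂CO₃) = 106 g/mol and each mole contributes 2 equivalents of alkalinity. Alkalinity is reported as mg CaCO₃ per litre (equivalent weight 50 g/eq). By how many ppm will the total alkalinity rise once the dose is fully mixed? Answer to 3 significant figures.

113 ppm

Volume: 475 m³ = 475,000 L.
Moles of Na₂CO₃: 56,800 g ÷ 106 g/mol = 535.8 mol → 1072 eq of alkalinity.
As CaCO₃: 1072 eq × 50 g/eq = 53,580 g.
Rise: 53,580 g / 475,000 L × 1000 = 112.8 mg/L.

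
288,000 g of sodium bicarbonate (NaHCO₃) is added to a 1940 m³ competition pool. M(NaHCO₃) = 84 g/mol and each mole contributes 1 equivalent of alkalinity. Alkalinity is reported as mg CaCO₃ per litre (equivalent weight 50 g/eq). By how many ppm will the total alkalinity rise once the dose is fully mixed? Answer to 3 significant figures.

88.4 ppm

Volume: 1940 m³ = 1,940,000 L.
Moles of NaHCO₃: 288,000 g ÷ 84 g/mol = 3429 mol → 3429 eq of alkalinity.
As CaCO₃: 3429 eq × 50 g/eq = 171,400 g.
Rise: 171,400 g / 1,940,000 L × 1000 = 88.37 mg/L.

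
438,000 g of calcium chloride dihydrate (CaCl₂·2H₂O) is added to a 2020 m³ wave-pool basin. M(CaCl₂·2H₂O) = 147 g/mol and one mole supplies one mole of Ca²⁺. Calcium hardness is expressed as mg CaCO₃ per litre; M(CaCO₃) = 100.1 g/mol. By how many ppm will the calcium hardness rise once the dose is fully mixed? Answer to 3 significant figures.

148 ppm

Volume: 2020 m³ = 2,020,000 L.
Moles of Ca²⁺: 438,000 g ÷ 147 g/mol = 2980 mol.
As CaCO₃: 2980 mol × 100.1 g/mol = 298,300 g.
Rise: 298,300 g / 2,020,000 L × 1000 = 147.7 mg/L.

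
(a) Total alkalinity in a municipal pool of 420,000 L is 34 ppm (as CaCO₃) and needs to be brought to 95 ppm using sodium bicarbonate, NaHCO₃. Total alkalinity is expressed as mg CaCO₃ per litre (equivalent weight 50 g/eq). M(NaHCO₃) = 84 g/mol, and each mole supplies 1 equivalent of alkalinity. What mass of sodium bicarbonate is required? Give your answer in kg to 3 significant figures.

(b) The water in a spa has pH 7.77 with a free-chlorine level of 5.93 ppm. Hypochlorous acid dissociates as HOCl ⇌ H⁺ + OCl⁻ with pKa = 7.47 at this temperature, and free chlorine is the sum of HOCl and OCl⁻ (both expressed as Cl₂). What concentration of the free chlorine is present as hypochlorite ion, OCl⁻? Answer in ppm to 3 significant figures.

(a) Alkalinity to add: (95 − 34) = 61 mg/L as CaCO₃ × 420,000 L = 25,620 g as CaCO₃.
(a) Equivalents: 25,620 g ÷ 50 g/eq = 512.4 eq.
(a) NaHCO₃ supplies 1 eq per mole → 512.4 mol.
(a) Mass: 512.4 mol × 84 g/mol = 43,040 g.

(b) [OCl⁻]/[HOCl] = 10^(pH − pKa) = 10^(7.77 − 7.47) = 10^0.30 = 1.995.
(b) Fraction as HOCl = 1 / (1 + 1.995) = 0.3339.
(b) OCl⁻ = (1 − 0.3339) × 5.93 ppm = 3.95 ppm.

(a) 43.0 kg; (b) 3.95 ppm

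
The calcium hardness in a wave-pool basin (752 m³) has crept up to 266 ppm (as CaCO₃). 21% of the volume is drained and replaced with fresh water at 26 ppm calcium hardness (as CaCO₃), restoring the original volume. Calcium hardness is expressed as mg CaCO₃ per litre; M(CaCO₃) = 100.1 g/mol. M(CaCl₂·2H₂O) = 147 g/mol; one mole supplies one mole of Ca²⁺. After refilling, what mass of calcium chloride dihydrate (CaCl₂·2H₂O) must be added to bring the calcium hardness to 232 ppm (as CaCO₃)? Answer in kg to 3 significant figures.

Volume: 752 m³ = 752,000 L.
After draining 21% and refilling: 266 × 0.79 + 26 × 0.21 = 215.6 ppm.
Deficit to target: 232 − 215.6 = 16.4 mg/L.
As CaCO₃: 16.4 mg/L × 752,000 L = 12,330 g; ÷ 100.1 = 123.2 mol Ca²⁺.
Mass: 123.2 × 147 = 18,110 g.

18.1 kg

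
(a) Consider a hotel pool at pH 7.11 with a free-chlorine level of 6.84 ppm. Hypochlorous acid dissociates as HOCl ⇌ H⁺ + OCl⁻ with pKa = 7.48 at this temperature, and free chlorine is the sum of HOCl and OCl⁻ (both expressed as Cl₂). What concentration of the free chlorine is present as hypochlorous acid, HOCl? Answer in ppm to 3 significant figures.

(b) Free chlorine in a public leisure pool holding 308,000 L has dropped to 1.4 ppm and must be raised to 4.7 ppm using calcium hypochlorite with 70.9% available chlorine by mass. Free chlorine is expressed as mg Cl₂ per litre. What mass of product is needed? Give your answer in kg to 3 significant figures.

(a) 4.79 ppm; (b) 1.43 kg

(a) [OCl⁻]/[HOCl] = 10^(pH − pKa) = 10^(7.11 − 7.48) = 10^-0.37 = 0.4266.
(a) Fraction as HOCl = 1 / (1 + 0.4266) = 0.701.
(a) HOCl = 0.701 × 6.84 ppm = 4.795 ppm.

(b) Chlorine deficit: 4.7 − 1.4 = 3.3 ppm = 3.3 mg/L as Cl₂.
(b) Cl₂ equivalent needed: 3.3 mg/L × 308,000 L = 1,016,000 mg = 1016 g.
(b) Product at 70.9% available chlorine: 1016 / 0.709 = 1434 g.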